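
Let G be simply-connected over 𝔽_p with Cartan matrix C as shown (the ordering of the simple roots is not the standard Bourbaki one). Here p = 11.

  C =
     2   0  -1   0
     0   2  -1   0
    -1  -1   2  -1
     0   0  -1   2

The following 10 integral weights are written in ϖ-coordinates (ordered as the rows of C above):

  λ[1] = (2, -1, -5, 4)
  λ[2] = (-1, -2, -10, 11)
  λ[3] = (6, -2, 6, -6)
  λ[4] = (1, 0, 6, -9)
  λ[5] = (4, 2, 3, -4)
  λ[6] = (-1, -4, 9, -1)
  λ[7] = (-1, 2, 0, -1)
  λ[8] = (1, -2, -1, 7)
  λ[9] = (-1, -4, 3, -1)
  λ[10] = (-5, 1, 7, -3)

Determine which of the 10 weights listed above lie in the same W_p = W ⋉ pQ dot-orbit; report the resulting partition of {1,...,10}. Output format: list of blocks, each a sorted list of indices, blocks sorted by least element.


Dynkin diagram of C (from the 6 off-diagonal −1 entries): D_4.

Folding the 10 weights λ_j+ρ into Ā_11 (reps in the given 4-coord order):

  1: (0, 3, 1, 0);  2: (1, 0, 1, 7);  3: (4, 2, 1, 2);  4: (1, 0, 1, 7);  5: (4, 2, 1, 2);  6: (0, 3, 1, 0);  7: (0, 3, 1, 0);  8: (1, 0, 1, 7);  9: (0, 3, 1, 0);  10: (4, 2, 1, 2)

The 10 indices split into 3 linkage classes (same alcove rep ⇔ same W_11-dot-orbit):

[[1, 6, 7, 9], [2, 4, 8], [3, 5, 10]]


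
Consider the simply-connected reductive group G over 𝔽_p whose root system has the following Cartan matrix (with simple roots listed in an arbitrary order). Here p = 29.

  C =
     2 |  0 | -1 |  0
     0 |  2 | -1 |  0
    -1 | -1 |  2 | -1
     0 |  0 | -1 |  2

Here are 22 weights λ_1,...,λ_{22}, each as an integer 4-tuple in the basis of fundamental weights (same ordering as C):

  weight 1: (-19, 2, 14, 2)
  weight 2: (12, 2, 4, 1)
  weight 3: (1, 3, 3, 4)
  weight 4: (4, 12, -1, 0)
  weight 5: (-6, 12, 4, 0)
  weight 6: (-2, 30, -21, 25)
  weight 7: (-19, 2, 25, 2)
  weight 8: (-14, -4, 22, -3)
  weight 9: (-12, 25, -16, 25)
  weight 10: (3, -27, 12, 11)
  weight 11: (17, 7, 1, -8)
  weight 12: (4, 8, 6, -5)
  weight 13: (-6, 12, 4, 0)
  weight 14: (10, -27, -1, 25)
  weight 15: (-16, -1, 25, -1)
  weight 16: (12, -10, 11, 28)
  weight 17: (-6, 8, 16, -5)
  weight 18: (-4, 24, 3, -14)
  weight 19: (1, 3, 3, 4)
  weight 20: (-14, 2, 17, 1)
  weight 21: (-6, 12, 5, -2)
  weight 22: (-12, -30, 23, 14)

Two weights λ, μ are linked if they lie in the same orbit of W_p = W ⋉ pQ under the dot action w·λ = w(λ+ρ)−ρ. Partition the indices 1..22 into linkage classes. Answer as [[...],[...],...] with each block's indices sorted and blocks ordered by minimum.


Dynkin diagram of C (from the 6 off-diagonal −1 entries): D_4.

Each λ_j+ρ reduced to Ā_29; 4-tuples below use C's row order:

  λ_1 → (15, 0, 3, 0);  λ_2 → (13, 3, 5, 2);  λ_3 → (2, 4, 4, 5);  λ_4 → (5, 13, 0, 1);  λ_5 → (5, 13, 0, 1);  λ_6 → (13, 3, 5, 2);  λ_7 → (15, 0, 3, 0);  λ_8 → (13, 3, 5, 2);  λ_9 → (15, 0, 3, 0);  λ_10 → (9, 13, 3, 1);  λ_11 → (13, 3, 5, 2);  λ_12 → (5, 9, 3, 4);  λ_13 → (5, 13, 0, 1);  λ_14 → (15, 0, 3, 0);  λ_15 → (15, 0, 3, 0);  λ_16 → (9, 13, 3, 1);  λ_17 → (5, 9, 3, 4);  λ_18 → (9, 13, 3, 1);  λ_19 → (2, 4, 4, 5);  λ_20 → (13, 3, 5, 2);  λ_21 → (5, 13, 0, 1);  λ_22 → (5, 13, 0, 1)

6 distinct reps among the 22 weights ⇒ 6 W_29-linkage classes:

[[1, 7, 9, 14, 15], [2, 6, 8, 11, 20], [3, 19], [4, 5, 13, 21, 22], [10, 16, 18], [12, 17]]


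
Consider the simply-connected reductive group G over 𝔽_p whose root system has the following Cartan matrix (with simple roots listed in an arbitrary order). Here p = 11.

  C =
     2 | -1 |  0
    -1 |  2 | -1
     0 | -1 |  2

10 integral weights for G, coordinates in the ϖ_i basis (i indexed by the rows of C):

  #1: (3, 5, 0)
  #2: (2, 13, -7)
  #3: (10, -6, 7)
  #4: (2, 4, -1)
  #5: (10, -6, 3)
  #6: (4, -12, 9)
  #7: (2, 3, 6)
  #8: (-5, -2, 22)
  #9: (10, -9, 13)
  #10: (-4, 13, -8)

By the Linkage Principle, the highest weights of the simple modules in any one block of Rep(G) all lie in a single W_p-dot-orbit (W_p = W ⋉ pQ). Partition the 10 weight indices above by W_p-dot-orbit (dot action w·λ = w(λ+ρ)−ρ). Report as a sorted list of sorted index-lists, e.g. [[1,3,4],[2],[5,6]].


Type A_3, rank 3, |W|=24; reorder rows/cols to standard.

Ā_11 reps of the 10 weights (A_3, coords as presented):

  1: (4, 6, 1);  2: (3, 5, 0);  3: (3, 5, 0);  4: (3, 5, 0);  5: (6, 4, 1);  6: (6, 4, 1);  7: (0, 4, 4);  8: (4, 6, 1);  9: (3, 5, 0);  10: (0, 4, 4)

Partition of {1..10} into 4 W_11-dot-orbits:

[[1, 8], [2, 3, 4, 9], [5, 6], [7, 10]]


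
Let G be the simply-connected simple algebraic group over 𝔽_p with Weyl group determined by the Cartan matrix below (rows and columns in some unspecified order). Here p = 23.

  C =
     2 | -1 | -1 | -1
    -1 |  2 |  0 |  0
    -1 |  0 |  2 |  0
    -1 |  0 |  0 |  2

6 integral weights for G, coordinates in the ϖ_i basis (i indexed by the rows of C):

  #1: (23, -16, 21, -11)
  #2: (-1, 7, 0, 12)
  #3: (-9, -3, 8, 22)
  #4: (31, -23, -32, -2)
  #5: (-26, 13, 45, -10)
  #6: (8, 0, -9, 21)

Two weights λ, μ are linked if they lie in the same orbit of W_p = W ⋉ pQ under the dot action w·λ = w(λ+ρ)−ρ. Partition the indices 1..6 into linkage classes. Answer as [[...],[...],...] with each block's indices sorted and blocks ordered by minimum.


D_4 Cartan matrix, 4 simple roots permuted; ρ=(1,1,1,1).

Alcove-folded reps (p=23, 6 weights, presented ϖ-order):

  λ_1+ρ ↦ (0, 8, 1, 13);  λ_2+ρ ↦ (0, 8, 1, 13);  λ_3+ρ ↦ (0, 8, 1, 13);  λ_4+ρ ↦ (0, 8, 1, 13);  λ_5+ρ ↦ (2, 1, 9, 0);  λ_6+ρ ↦ (0, 8, 1, 13)

Partition of {1..6} into 2 W_23-dot-orbits:

[[1, 2, 3, 4, 6], [5]]


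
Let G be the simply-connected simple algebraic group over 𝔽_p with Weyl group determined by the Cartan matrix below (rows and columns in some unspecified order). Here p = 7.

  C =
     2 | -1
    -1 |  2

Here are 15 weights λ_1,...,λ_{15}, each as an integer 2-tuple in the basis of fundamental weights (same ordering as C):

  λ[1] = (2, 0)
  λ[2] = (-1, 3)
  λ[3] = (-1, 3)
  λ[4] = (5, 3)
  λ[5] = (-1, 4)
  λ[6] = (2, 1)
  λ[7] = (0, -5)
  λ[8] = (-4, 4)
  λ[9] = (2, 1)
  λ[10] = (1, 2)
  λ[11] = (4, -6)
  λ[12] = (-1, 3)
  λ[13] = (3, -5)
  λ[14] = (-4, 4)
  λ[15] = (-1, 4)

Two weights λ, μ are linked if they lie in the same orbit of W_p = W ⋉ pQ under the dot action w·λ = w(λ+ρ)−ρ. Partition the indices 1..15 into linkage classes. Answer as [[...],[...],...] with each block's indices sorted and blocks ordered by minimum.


Root system A_2: the 2×2 matrix C matches after relabeling.

λ_j+ρ reflected into Ā_7 (⟨·,θ^∨⟩≤7); 2-tuples as given:

    1: (3, 1)
    2: (0, 4)
    3: (0, 4)
    4: (3, 1)
    5: (0, 5)
    6: (3, 2)
    7: (3, 1)
    8: (3, 2)
    9: (3, 2)
    10: (2, 3)
    11: (0, 5)
    12: (0, 4)
    13: (0, 4)
    14: (3, 2)
    15: (0, 5)

Grouping the 15 weights by Ā_7-representative: 5 linkage classes.

[[1, 4, 7], [2, 3, 12, 13], [5, 11, 15], [6, 8, 9, 14], [10]]


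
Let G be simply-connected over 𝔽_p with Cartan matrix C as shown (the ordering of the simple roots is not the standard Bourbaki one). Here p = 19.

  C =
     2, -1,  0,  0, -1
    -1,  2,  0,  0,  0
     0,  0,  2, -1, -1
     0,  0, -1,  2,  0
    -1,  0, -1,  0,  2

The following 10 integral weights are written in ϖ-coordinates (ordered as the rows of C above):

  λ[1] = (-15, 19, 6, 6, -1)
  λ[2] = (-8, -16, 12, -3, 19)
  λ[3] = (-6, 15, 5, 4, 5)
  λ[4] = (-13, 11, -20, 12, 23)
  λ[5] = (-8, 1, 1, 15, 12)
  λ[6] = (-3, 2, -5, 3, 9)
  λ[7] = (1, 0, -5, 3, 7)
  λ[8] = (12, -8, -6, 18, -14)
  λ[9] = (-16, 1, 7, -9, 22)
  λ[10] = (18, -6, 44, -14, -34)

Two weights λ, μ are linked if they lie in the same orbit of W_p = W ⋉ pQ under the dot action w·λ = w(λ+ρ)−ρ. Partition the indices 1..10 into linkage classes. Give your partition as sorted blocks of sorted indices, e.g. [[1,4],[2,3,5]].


A_5 Cartan matrix, 5 simple roots permuted; ρ=(1,1,1,1,1).

Alcove-folded reps (p=19, 10 weights, presented ϖ-order):

  λ_1 → (0, 5, 6, 1, 7);  λ_2 → (5, 2, 2, 4, 1);  λ_3 → (5, 2, 2, 4, 1);  λ_4 → (0, 5, 6, 1, 7);  λ_5 → (5, 2, 2, 4, 1);  λ_6 → (2, 1, 4, 0, 4);  λ_7 → (2, 1, 4, 0, 4);  λ_8 → (0, 5, 6, 1, 7);  λ_9 → (2, 1, 4, 0, 4);  λ_10 → (0, 5, 6, 1, 7)

The 10 indices split into 3 linkage classes (same alcove rep ⇔ same W_19-dot-orbit):

[[1, 4, 8, 10], [2, 3, 5], [6, 7, 9]]


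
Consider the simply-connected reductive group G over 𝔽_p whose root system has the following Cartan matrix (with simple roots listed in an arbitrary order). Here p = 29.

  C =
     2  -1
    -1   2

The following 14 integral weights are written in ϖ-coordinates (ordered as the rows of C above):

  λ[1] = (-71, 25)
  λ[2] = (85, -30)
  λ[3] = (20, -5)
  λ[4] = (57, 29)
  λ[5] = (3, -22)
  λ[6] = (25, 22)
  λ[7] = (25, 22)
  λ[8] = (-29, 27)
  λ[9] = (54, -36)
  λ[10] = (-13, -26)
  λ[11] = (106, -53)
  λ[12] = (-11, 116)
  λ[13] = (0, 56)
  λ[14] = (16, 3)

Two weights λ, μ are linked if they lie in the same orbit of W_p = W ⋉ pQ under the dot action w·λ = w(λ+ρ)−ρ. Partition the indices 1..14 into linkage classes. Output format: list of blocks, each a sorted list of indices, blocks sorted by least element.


Root system A_2: the 2×2 matrix C matches after relabeling.

W_29-reps of the 14 weights in Ā_29 (same 2-coord order as C):

  λ_1 → (3, 12);  λ_2 → (28, 0);  λ_3 → (17, 4);  λ_4 → (28, 0);  λ_5 → (17, 4);  λ_6 → (6, 3);  λ_7 → (6, 3);  λ_8 → (28, 0);  λ_9 → (6, 3);  λ_10 → (17, 4);  λ_11 → (6, 3);  λ_12 → (9, 19);  λ_13 → (28, 0);  λ_14 → (17, 4)

Linkage partition of the 14 weights (5 classes, p=29):

[[1], [2, 4, 8, 13], [3, 5, 10, 14], [6, 7, 9, 11], [12]]


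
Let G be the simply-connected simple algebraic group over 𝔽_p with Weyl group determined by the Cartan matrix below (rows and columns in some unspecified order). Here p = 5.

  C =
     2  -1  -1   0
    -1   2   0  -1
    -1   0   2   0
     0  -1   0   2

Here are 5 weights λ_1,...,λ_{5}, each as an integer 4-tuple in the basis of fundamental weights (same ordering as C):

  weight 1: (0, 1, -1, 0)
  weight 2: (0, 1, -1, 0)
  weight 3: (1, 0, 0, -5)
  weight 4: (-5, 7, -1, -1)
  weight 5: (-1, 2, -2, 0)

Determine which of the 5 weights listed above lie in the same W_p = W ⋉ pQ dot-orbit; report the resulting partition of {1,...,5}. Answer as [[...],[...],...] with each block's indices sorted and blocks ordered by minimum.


Dynkin diagram of C (from the 6 off-diagonal −1 entries): A_4.

Each λ_j+ρ reduced to Ā_5; 4-tuples below use C's row order:

  1: (1, 2, 0, 1);  2: (1, 2, 0, 1);  3: (1, 2, 0, 1);  4: (0, 1, 1, 3);  5: (1, 2, 0, 1)

Linkage partition of the 5 weights (2 classes, p=5):

[[1, 2, 3, 5], [4]]


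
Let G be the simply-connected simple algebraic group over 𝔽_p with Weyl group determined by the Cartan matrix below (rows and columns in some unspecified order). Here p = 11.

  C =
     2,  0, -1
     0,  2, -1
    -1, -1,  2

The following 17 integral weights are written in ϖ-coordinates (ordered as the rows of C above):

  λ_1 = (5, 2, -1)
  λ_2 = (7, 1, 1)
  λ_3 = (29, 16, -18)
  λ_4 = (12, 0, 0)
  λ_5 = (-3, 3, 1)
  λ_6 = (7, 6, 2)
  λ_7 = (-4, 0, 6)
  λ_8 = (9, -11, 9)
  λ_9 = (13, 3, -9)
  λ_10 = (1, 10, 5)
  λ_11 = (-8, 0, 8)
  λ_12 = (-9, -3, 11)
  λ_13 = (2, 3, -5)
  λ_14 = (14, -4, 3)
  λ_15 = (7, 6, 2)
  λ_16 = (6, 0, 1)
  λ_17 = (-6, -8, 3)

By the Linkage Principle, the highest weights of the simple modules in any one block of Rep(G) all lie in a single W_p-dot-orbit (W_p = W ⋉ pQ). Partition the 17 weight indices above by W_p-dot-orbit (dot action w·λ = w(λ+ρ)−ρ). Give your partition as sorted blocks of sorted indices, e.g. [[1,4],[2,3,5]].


Root system A_3: the 3×3 matrix C matches after relabeling.

λ_j+ρ reflected into Ā_11 (⟨·,θ^∨⟩≤11); 3-tuples as given:

    λ_1+ρ ↦ (6, 3, 0)
    λ_2+ρ ↦ (7, 1, 2)
    λ_3+ρ ↦ (6, 3, 0)
    λ_4+ρ ↦ (7, 1, 2)
    λ_5+ρ ↦ (2, 4, 0)
    λ_6+ρ ↦ (1, 0, 3)
    λ_7+ρ ↦ (3, 1, 4)
    λ_8+ρ ↦ (1, 1, 0)
    λ_9+ρ ↦ (3, 1, 4)
    λ_10+ρ ↦ (6, 3, 0)
    λ_11+ρ ↦ (7, 1, 2)
    λ_12+ρ ↦ (7, 1, 2)
    λ_13+ρ ↦ (1, 0, 3)
    λ_14+ρ ↦ (3, 1, 4)
    λ_15+ρ ↦ (1, 0, 3)
    λ_16+ρ ↦ (7, 1, 2)
    λ_17+ρ ↦ (3, 1, 4)

The 17 indices split into 6 linkage classes (same alcove rep ⇔ same W_11-dot-orbit):

[[1, 3, 10], [2, 4, 11, 12, 16], [5], [6, 13, 15], [7, 9, 14, 17], [8]]


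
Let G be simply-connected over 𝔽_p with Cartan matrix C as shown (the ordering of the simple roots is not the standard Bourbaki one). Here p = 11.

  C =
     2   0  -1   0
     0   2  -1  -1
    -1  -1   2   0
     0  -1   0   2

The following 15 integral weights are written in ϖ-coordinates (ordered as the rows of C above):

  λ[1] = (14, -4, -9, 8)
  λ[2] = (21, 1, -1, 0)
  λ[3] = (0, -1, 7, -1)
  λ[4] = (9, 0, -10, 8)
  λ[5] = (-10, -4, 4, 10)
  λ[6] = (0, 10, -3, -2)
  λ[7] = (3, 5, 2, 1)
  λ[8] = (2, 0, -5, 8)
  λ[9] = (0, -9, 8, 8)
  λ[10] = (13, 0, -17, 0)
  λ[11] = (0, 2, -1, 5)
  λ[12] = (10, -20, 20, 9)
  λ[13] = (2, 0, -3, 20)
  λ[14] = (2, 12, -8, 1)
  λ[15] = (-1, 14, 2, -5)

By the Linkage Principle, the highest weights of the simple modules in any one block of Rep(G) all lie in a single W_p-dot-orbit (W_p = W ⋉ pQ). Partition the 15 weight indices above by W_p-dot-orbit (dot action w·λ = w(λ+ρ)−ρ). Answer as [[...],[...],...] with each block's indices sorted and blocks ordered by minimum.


Dynkin diagram of C (from the 6 off-diagonal −1 entries): A_4.

Folding the 15 weights λ_j+ρ into Ā_11 (reps in the given 4-coord order):

  1: (0, 4, 3, 2) · 2: (1, 0, 8, 0) · 3: (1, 0, 8, 0) · 4: (1, 8, 1, 1) · 5: (0, 4, 3, 2) · 6: (1, 8, 1, 1) · 7: (0, 4, 3, 2) · 8: (1, 3, 0, 6) · 9: (1, 8, 1, 1) · 10: (1, 3, 0, 6) · 11: (1, 3, 0, 6) · 12: (1, 8, 1, 1) · 13: (1, 8, 1, 1) · 14: (0, 4, 3, 2) · 15: (0, 4, 4, 0)

Linkage partition of the 15 weights (5 classes, p=11):

[[1, 5, 7, 14], [2, 3], [4, 6, 9, 12, 13], [8, 10, 11], [15]]


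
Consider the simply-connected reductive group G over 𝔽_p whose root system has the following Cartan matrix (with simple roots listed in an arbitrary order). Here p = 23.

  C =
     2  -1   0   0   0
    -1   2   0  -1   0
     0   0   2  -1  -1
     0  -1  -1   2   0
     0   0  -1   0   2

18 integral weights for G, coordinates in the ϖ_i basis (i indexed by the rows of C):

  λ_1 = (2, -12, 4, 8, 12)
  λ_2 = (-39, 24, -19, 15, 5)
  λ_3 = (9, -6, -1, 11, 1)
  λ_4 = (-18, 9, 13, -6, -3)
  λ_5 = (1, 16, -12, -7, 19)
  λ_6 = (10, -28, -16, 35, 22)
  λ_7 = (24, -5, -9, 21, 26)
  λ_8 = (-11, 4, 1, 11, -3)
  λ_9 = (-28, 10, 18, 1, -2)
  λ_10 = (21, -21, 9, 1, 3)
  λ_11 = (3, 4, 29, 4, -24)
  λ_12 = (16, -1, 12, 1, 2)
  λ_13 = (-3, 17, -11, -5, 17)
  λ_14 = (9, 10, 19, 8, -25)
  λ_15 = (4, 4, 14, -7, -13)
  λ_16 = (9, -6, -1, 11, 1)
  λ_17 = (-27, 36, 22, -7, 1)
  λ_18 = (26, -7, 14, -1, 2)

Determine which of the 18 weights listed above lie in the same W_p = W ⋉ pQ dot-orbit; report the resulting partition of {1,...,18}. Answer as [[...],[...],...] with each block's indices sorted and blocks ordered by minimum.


Dynkin diagram of C (from the 8 off-diagonal −1 entries): A_5.

Folding the 18 weights λ_j+ρ into Ā_23 (reps in the given 5-coord order):

    λ_1+ρ ↦ (4, 1, 3, 2, 9)
    λ_2+ρ ↦ (5, 0, 4, 2, 9)
    λ_3+ρ ↦ (5, 5, 0, 7, 2)
    λ_4+ρ ↦ (5, 5, 0, 7, 2)
    λ_5+ρ ↦ (2, 0, 6, 11, 3)
    λ_6+ρ ↦ (5, 0, 4, 2, 9)
    λ_7+ρ ↦ (2, 2, 4, 10, 4)
    λ_8+ρ ↦ (5, 5, 0, 7, 2)
    λ_9+ρ ↦ (2, 2, 4, 10, 4)
    λ_10+ρ ↦ (2, 2, 4, 10, 4)
    λ_11+ρ ↦ (5, 5, 0, 7, 2)
    λ_12+ρ ↦ (5, 0, 4, 2, 9)
    λ_13+ρ ↦ (2, 2, 4, 10, 4)
    λ_14+ρ ↦ (11, 2, 1, 3, 3)
    λ_15+ρ ↦ (4, 1, 3, 2, 9)
    λ_16+ρ ↦ (5, 5, 0, 7, 2)
    λ_17+ρ ↦ (5, 0, 4, 2, 9)
    λ_18+ρ ↦ (5, 0, 4, 2, 9)

The 18 indices split into 6 linkage classes (same alcove rep ⇔ same W_23-dot-orbit):

[[1, 15], [2, 6, 12, 17, 18], [3, 4, 8, 11, 16], [5], [7, 9, 10, 13], [14]]


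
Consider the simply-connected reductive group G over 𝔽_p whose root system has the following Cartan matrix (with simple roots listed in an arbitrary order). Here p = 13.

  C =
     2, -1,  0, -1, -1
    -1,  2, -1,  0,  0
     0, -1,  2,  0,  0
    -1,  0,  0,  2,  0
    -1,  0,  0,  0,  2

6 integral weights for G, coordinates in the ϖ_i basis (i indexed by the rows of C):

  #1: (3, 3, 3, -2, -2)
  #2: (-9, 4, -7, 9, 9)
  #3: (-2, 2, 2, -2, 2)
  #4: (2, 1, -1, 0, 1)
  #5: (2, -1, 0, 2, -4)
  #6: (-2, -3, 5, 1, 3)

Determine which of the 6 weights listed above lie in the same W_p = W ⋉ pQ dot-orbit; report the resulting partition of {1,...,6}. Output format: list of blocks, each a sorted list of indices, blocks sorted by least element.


Cartan matrix: type D_5 (|W|=1920); un-permuting the 5 rows.

Alcove-folded reps (p=13, 6 weights, presented ϖ-order):

    λ_1+ρ ↦ (1, 1, 3, 1, 1)
    λ_2+ρ ↦ (1, 1, 3, 1, 1)
    λ_3+ρ ↦ (1, 1, 3, 1, 1)
    λ_4+ρ ↦ (3, 2, 0, 1, 2)
    λ_5+ρ ↦ (0, 0, 1, 3, 3)
    λ_6+ρ ↦ (1, 1, 3, 1, 1)

Linkage partition of the 6 weights (3 classes, p=13):

[[1, 2, 3, 6], [4], [5]]


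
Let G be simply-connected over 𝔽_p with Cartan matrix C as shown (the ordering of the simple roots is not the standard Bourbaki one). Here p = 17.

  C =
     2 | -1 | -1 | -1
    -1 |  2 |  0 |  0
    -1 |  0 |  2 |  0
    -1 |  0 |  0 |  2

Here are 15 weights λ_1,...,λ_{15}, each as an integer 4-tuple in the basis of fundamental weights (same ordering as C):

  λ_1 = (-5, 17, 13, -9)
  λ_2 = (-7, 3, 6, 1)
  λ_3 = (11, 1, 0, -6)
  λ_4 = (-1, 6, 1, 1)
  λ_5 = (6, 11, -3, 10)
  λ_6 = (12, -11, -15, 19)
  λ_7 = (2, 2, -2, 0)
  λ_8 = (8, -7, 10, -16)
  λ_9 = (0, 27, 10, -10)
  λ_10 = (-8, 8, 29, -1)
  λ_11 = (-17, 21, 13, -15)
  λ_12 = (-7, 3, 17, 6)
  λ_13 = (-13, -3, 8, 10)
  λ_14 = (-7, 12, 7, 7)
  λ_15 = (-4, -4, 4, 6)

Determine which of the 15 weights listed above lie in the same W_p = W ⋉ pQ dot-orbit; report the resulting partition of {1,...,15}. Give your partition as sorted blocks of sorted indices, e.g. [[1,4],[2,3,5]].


Cartan matrix: type D_4 (|W|=192); un-permuting the 4 rows.

λ_j+ρ reflected into Ā_17 (⟨·,θ^∨⟩≤17); 4-tuples as given:

  λ_1+ρ ↦ (2, 3, 1, 1)
  λ_2+ρ ↦ (0, 2, 1, 4)
  λ_3+ρ ↦ (2, 2, 1, 5)
  λ_4+ρ ↦ (0, 7, 2, 2)
  λ_5+ρ ↦ (1, 0, 10, 1)
  λ_6+ρ ↦ (2, 3, 1, 1)
  λ_7+ρ ↦ (2, 3, 1, 1)
  λ_8+ρ ↦ (2, 6, 1, 3)
  λ_9+ρ ↦ (2, 6, 1, 3)
  λ_10+ρ ↦ (0, 7, 2, 2)
  λ_11+ρ ↦ (2, 3, 1, 1)
  λ_12+ρ ↦ (1, 0, 10, 1)
  λ_13+ρ ↦ (2, 6, 1, 3)
  λ_14+ρ ↦ (0, 7, 2, 2)
  λ_15+ρ ↦ (2, 3, 1, 1)

Linkage partition of the 15 weights (6 classes, p=17):

[[1, 6, 7, 11, 15], [2], [3], [4, 10, 14], [5, 12], [8, 9, 13]]


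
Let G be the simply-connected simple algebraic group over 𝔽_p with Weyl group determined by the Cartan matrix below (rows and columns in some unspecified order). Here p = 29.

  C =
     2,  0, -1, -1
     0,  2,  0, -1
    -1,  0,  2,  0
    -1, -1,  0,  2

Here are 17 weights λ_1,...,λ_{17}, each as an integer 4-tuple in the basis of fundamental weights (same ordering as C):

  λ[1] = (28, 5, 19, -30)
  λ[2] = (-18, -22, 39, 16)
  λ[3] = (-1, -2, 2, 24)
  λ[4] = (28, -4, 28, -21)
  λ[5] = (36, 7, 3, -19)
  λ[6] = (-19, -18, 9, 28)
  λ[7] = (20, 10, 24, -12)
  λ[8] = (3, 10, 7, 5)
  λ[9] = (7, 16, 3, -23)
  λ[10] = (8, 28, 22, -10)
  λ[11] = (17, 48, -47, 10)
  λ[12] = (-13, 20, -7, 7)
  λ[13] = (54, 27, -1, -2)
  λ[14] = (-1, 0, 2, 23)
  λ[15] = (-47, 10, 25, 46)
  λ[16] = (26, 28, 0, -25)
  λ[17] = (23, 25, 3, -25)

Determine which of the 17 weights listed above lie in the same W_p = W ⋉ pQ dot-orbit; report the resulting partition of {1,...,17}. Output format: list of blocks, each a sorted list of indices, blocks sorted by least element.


Root system A_4: the 4×4 matrix C matches after relabeling.

λ_j+ρ reflected into Ā_29 (⟨·,θ^∨⟩≤29); 4-tuples as given:

  λ_1 → (0, 3, 0, 6);  λ_2 → (4, 11, 8, 6);  λ_3 → (0, 1, 3, 24);  λ_4 → (0, 3, 0, 6);  λ_5 → (11, 2, 8, 6);  λ_6 → (4, 11, 8, 6);  λ_7 → (4, 11, 8, 6);  λ_8 → (4, 11, 8, 6);  λ_9 → (4, 5, 10, 3);  λ_10 → (0, 3, 0, 6);  λ_11 → (0, 1, 9, 17);  λ_12 → (4, 11, 8, 6);  λ_13 → (0, 1, 3, 24);  λ_14 → (0, 1, 3, 24);  λ_15 → (0, 1, 9, 17);  λ_16 → (0, 1, 3, 24);  λ_17 → (0, 1, 3, 24)

The 17 indices split into 6 linkage classes (same alcove rep ⇔ same W_29-dot-orbit):

[[1, 4, 10], [2, 6, 7, 8, 12], [3, 13, 14, 16, 17], [5], [9], [11, 15]]


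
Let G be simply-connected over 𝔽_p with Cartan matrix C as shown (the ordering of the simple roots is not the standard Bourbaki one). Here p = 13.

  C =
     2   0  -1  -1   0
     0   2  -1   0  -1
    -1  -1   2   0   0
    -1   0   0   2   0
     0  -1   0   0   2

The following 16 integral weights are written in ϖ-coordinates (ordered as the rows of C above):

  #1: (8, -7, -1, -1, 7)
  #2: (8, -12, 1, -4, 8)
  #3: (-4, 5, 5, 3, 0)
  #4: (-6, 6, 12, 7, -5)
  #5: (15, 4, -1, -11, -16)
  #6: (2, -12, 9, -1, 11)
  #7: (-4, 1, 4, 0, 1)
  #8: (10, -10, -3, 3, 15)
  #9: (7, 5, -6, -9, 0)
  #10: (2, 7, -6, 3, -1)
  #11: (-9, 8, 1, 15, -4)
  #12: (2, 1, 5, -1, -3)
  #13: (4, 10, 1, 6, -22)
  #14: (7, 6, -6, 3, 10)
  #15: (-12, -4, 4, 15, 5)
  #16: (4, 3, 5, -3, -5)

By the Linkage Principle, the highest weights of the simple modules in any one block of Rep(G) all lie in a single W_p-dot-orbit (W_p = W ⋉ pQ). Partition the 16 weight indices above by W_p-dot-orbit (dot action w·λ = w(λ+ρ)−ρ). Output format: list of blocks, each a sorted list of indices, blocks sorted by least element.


Cartan matrix: type A_5 (|W|=720); un-permuting the 5 rows.

Each λ_j+ρ reduced to Ā_13; 5-tuples below use C's row order:

    λ_1+ρ ↦ (3, 0, 6, 0, 2)
    λ_2+ρ ↦ (3, 0, 6, 0, 2)
    λ_3+ρ ↦ (3, 6, 3, 0, 0)
    λ_4+ρ ↦ (2, 3, 3, 2, 0)
    λ_5+ρ ↦ (2, 3, 3, 2, 0)
    λ_6+ρ ↦ (1, 10, 1, 1, 0)
    λ_7+ρ ↦ (1, 2, 2, 2, 2)
    λ_8+ρ ↦ (3, 0, 6, 0, 2)
    λ_9+ρ ↦ (5, 1, 0, 3, 1)
    λ_10+ρ ↦ (2, 3, 3, 2, 0)
    λ_11+ρ ↦ (2, 3, 3, 2, 0)
    λ_12+ρ ↦ (3, 0, 6, 0, 2)
    λ_13+ρ ↦ (5, 1, 0, 3, 1)
    λ_14+ρ ↦ (5, 1, 0, 3, 1)
    λ_15+ρ ↦ (2, 3, 3, 2, 0)
    λ_16+ρ ↦ (3, 0, 6, 0, 2)

Partition of {1..16} into 6 W_13-dot-orbits:

[[1, 2, 8, 12, 16], [3], [4, 5, 10, 11, 15], [6], [7], [9, 13, 14]]


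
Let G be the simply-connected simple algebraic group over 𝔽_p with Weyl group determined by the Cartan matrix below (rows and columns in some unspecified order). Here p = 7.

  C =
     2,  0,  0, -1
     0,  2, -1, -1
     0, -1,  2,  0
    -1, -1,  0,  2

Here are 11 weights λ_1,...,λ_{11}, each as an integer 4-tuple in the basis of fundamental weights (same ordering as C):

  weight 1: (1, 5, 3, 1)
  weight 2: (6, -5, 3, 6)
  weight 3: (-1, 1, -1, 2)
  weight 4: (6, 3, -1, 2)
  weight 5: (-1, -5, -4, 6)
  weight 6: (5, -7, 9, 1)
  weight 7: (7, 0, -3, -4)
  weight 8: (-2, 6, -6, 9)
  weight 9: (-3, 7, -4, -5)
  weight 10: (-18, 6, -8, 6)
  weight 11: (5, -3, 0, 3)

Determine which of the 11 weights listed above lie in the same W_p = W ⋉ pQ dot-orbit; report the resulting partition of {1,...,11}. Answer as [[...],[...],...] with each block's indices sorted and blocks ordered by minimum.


Type A_4, rank 4, |W|=120; reorder rows/cols to standard.

Each λ_j+ρ reduced to Ā_7; 4-tuples below use C's row order:

  1: (1, 0, 2, 3)
  2: (0, 3, 4, 0)
  3: (0, 2, 0, 3)
  4: (0, 3, 4, 0)
  5: (0, 3, 4, 0)
  6: (3, 1, 1, 1)
  7: (3, 1, 1, 1)
  8: (2, 2, 0, 1)
  9: (3, 1, 1, 1)
  10: (0, 3, 4, 0)
  11: (3, 1, 1, 1)

These 11 weights hit 5 W_7-dot-orbits; sizes (1, 4, 1, 4, 1):

[[1], [2, 4, 5, 10], [3], [6, 7, 9, 11], [8]]


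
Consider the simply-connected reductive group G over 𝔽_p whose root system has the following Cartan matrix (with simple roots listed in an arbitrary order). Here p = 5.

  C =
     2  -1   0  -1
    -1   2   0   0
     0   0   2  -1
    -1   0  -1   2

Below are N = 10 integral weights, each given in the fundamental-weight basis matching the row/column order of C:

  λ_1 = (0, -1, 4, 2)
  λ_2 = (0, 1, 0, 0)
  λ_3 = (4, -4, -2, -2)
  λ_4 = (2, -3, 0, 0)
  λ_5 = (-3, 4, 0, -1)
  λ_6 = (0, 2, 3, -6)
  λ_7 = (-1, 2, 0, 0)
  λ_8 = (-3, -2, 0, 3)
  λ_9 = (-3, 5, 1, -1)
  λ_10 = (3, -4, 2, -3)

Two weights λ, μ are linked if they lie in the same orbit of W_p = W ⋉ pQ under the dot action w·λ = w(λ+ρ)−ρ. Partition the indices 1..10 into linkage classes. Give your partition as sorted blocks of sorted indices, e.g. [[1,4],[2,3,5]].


A_4 Cartan matrix, 4 simple roots permuted; ρ=(1,1,1,1).

Each λ_j+ρ reduced to Ā_5; 4-tuples below use C's row order:

  [1] (3, 1, 1, 0) · [2] (1, 2, 1, 1) · [3] (0, 3, 1, 1) · [4] (1, 2, 1, 1) · [5] (0, 3, 1, 1) · [6] (3, 1, 1, 0) · [7] (0, 3, 1, 1) · [8] (1, 2, 1, 1) · [9] (0, 3, 1, 1) · [10] (1, 2, 1, 1)

These 10 weights hit 3 W_5-dot-orbits; sizes (2, 4, 4):

[[1, 6], [2, 4, 8, 10], [3, 5, 7, 9]]


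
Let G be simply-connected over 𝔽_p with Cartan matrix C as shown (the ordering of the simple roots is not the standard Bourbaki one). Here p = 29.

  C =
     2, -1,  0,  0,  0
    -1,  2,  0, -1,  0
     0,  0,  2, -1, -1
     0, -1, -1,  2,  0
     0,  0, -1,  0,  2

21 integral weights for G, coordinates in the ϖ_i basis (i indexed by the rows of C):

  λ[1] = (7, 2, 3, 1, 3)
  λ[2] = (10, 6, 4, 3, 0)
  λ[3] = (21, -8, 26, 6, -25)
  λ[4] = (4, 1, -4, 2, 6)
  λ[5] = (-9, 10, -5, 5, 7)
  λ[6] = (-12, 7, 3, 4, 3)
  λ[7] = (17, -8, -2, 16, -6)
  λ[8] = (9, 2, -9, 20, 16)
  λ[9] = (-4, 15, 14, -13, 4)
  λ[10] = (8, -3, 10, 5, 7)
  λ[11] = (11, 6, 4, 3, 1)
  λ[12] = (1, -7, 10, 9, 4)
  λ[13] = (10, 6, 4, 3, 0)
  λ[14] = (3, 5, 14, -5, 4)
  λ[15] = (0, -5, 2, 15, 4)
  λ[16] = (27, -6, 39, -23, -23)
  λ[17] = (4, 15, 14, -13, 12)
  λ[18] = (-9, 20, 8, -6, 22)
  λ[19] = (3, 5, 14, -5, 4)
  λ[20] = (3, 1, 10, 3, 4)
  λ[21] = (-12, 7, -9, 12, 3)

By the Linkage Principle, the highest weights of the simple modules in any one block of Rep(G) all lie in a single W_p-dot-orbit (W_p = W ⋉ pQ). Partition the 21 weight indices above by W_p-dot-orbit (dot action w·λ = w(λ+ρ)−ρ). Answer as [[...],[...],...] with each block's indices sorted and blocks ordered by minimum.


Cartan matrix: type A_5 (|W|=720); un-permuting the 5 rows.

Ā_29 reps of the 21 weights (A_5, coords as presented):

  [1] (8, 3, 4, 2, 4)
  [2] (11, 7, 5, 4, 1)
  [3] (5, 2, 3, 0, 4)
  [4] (5, 2, 3, 0, 4)
  [5] (8, 3, 4, 2, 4)
  [6] (8, 3, 4, 2, 4)
  [7] (11, 7, 5, 4, 1)
  [8] (3, 1, 3, 12, 5)
  [9] (3, 1, 3, 12, 5)
  [10] (4, 2, 11, 4, 5)
  [11] (11, 7, 5, 4, 1)
  [12] (4, 2, 11, 4, 5)
  [13] (11, 7, 5, 4, 1)
  [14] (4, 2, 11, 4, 5)
  [15] (3, 1, 3, 12, 5)
  [16] (11, 7, 5, 4, 1)
  [17] (3, 1, 3, 12, 5)
  [18] (8, 3, 4, 2, 4)
  [19] (4, 2, 11, 4, 5)
  [20] (4, 2, 11, 4, 5)
  [21] (8, 3, 4, 2, 4)

Linkage partition of the 21 weights (5 classes, p=29):

[[1, 5, 6, 18, 21], [2, 7, 11, 13, 16], [3, 4], [8, 9, 15, 17], [10, 12, 14, 19, 20]]


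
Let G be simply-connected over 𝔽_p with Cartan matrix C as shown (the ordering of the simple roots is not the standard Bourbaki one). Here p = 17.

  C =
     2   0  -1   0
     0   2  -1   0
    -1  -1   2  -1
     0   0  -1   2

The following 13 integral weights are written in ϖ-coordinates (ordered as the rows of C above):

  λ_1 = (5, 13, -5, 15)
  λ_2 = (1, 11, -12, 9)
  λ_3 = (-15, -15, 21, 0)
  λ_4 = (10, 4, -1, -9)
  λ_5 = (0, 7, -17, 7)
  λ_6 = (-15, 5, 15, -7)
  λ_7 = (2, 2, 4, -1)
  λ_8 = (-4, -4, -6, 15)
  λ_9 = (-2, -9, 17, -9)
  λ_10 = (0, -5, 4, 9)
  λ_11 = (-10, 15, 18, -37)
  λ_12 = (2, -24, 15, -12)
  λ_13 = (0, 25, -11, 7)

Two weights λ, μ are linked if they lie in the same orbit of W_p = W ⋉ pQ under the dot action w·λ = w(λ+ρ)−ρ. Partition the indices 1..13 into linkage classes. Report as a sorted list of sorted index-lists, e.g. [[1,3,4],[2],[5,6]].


Root system D_4: the 4×4 matrix C matches after relabeling.

λ_j+ρ reflected into Ā_17 (⟨·,θ^∨⟩≤17); 4-tuples as given:

  λ_1+ρ ↦ (9, 1, 1, 1);  λ_2+ρ ↦ (9, 1, 1, 1);  λ_3+ρ ↦ (3, 3, 5, 0);  λ_4+ρ ↦ (3, 3, 5, 0);  λ_5+ρ ↦ (0, 7, 1, 7);  λ_6+ρ ↦ (9, 1, 1, 1);  λ_7+ρ ↦ (3, 3, 5, 0);  λ_8+ρ ↦ (3, 3, 5, 0);  λ_9+ρ ↦ (0, 7, 1, 7);  λ_10+ρ ↦ (1, 4, 1, 10);  λ_11+ρ ↦ (0, 7, 1, 7);  λ_12+ρ ↦ (9, 1, 1, 1);  λ_13+ρ ↦ (0, 7, 1, 7)

Partition of {1..13} into 4 W_17-dot-orbits:

[[1, 2, 6, 12], [3, 4, 7, 8], [5, 9, 11, 13], [10]]


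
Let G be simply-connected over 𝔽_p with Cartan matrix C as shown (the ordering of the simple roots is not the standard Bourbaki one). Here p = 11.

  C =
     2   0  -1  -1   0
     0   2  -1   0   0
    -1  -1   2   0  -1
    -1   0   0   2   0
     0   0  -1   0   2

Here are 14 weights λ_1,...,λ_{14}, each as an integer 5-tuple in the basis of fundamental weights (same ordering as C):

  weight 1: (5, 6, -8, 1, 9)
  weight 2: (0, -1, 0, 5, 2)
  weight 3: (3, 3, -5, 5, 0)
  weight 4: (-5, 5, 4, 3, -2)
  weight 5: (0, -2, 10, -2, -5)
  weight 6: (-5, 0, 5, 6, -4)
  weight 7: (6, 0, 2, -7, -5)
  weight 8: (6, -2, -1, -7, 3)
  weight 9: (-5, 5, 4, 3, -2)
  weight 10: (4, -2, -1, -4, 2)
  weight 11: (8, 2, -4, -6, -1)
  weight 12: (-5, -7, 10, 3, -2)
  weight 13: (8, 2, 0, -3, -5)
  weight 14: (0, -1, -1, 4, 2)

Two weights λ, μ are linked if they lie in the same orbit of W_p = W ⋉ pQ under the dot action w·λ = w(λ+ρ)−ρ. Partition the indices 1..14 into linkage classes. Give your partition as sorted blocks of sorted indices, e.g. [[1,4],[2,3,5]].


Dynkin diagram of C (from the 8 off-diagonal −1 entries): D_5.

W_11-reps of the 14 weights in Ā_11 (same 5-coord order as C):

  [1] (1, 0, 0, 5, 3);  [2] (1, 0, 0, 5, 3);  [3] (0, 0, 1, 6, 3);  [4] (0, 6, 0, 0, 1);  [5] (0, 0, 1, 6, 3);  [6] (1, 0, 1, 3, 2);  [7] (0, 0, 1, 6, 3);  [8] (0, 0, 1, 6, 3);  [9] (0, 6, 0, 0, 1);  [10] (1, 0, 1, 3, 2);  [11] (1, 0, 0, 5, 3);  [12] (0, 6, 0, 0, 1);  [13] (2, 0, 1, 0, 1);  [14] (1, 0, 0, 5, 3)

Partition of {1..14} into 5 W_11-dot-orbits:

[[1, 2, 11, 14], [3, 5, 7, 8], [4, 9, 12], [6, 10], [13]]


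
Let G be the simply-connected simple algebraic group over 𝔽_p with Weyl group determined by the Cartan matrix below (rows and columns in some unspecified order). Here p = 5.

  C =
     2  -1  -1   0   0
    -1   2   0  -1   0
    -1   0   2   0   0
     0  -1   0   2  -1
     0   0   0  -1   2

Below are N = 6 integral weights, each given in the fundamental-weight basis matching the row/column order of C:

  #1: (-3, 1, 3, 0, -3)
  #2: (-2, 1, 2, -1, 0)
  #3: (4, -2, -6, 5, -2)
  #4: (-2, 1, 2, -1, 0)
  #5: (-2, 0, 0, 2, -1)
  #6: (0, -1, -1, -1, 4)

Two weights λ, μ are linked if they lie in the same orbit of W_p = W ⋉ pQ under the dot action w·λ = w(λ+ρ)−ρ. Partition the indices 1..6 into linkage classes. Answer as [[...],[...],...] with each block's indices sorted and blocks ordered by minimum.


C ↔ A_5 under row/col permutation; |W(A_5)| = 720.

λ_j+ρ reflected into Ā_5 (⟨·,θ^∨⟩≤5); 5-tuples as given:

    1: (1, 1, 2, 0, 1)
    2: (1, 1, 2, 0, 1)
    3: (0, 0, 1, 0, 4)
    4: (1, 1, 2, 0, 1)
    5: (1, 0, 0, 3, 0)
    6: (0, 0, 1, 0, 4)

These 6 weights hit 3 W_5-dot-orbits; sizes (3, 2, 1):

[[1, 2, 4], [3, 6], [5]]


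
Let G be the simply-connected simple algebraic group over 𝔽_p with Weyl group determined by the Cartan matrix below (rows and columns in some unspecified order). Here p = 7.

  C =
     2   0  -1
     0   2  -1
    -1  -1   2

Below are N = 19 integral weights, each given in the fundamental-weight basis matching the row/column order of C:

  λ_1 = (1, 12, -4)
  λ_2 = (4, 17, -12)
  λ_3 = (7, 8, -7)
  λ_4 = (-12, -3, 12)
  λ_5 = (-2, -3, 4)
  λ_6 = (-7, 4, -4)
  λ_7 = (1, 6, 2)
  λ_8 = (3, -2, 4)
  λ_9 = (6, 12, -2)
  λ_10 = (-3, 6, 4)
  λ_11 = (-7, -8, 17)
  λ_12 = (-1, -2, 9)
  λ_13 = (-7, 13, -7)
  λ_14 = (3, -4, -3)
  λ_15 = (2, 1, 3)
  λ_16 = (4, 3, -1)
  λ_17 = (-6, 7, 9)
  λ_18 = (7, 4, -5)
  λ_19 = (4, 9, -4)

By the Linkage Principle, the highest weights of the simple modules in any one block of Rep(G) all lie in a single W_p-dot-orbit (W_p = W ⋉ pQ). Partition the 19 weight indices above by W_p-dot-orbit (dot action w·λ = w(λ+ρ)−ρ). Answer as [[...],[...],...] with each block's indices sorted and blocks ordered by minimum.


Dynkin diagram of C (from the 4 off-diagonal −1 entries): A_3.

Folding the 19 weights λ_j+ρ into Ā_7 (reps in the given 3-coord order):

  λ_1+ρ ↦ (2, 1, 3)
  λ_2+ρ ↦ (1, 0, 4)
  λ_3+ρ ↦ (2, 1, 3)
  λ_4+ρ ↦ (1, 0, 4)
  λ_5+ρ ↦ (1, 2, 2)
  λ_6+ρ ↦ (1, 2, 2)
  λ_7+ρ ↦ (3, 2, 0)
  λ_8+ρ ↦ (2, 1, 3)
  λ_9+ρ ↦ (1, 5, 0)
  λ_10+ρ ↦ (3, 2, 0)
  λ_11+ρ ↦ (1, 0, 4)
  λ_12+ρ ↦ (1, 0, 4)
  λ_13+ρ ↦ (1, 5, 0)
  λ_14+ρ ↦ (1, 2, 2)
  λ_15+ρ ↦ (1, 0, 4)
  λ_16+ρ ↦ (3, 2, 0)
  λ_17+ρ ↦ (2, 1, 3)
  λ_18+ρ ↦ (2, 1, 3)
  λ_19+ρ ↦ (3, 2, 0)

Grouping the 19 weights by Ā_7-representative: 5 linkage classes.

[[1, 3, 8, 17, 18], [2, 4, 11, 12, 15], [5, 6, 14], [7, 10, 16, 19], [9, 13]]


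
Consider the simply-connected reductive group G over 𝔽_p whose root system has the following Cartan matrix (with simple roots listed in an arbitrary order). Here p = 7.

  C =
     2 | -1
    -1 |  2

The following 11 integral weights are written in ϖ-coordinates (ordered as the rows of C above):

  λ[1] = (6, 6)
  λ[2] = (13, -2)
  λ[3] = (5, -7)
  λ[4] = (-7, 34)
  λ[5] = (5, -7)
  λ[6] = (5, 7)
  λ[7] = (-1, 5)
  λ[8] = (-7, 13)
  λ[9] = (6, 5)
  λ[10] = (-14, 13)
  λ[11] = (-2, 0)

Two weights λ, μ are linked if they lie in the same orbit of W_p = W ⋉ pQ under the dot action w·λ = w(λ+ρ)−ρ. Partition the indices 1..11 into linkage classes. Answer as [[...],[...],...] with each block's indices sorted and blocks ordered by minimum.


Type A_2, rank 2, |W|=6; reorder rows/cols to standard.

Alcove-folded reps (p=7, 11 weights, presented ϖ-order):

    [1] (0, 0)
    [2] (0, 6)
    [3] (0, 6)
    [4] (1, 0)
    [5] (0, 6)
    [6] (1, 0)
    [7] (0, 6)
    [8] (1, 0)
    [9] (1, 0)
    [10] (0, 6)
    [11] (1, 0)

3 distinct reps among the 11 weights ⇒ 3 W_7-linkage classes:

[[1], [2, 3, 5, 7, 10], [4, 6, 8, 9, 11]]


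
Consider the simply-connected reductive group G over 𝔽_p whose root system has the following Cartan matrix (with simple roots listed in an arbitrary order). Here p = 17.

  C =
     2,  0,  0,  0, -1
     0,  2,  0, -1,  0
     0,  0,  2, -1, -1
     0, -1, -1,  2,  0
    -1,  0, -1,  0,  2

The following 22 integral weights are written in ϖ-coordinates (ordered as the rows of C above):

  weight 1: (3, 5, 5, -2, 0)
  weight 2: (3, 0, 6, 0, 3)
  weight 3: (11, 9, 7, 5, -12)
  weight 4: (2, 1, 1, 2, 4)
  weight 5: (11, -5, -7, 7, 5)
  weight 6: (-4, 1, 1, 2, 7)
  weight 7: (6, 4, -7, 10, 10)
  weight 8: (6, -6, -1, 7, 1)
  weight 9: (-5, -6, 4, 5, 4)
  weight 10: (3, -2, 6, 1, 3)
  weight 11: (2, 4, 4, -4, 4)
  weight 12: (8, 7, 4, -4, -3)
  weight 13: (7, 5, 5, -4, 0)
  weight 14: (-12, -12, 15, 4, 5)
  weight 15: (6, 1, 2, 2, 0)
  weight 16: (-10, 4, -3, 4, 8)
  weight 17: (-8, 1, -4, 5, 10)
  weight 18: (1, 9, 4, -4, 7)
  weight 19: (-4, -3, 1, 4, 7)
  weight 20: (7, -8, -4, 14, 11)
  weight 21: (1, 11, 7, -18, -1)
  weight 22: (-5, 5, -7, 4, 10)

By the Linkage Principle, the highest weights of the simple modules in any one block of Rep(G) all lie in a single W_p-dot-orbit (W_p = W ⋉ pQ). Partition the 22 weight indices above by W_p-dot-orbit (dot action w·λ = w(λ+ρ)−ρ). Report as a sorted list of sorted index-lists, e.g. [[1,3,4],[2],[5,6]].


Cartan matrix: type A_5 (|W|=720); un-permuting the 5 rows.

W_17-reps of the 22 weights in Ā_17 (same 5-coord order as C):

    λ_1+ρ ↦ (4, 5, 5, 1, 1)
    λ_2+ρ ↦ (4, 1, 7, 1, 4)
    λ_3+ρ ↦ (7, 2, 3, 3, 1)
    λ_4+ρ ↦ (3, 2, 2, 3, 5)
    λ_5+ρ ↦ (9, 1, 4, 1, 0)
    λ_6+ρ ↦ (3, 2, 2, 3, 5)
    λ_7+ρ ↦ (4, 5, 5, 1, 1)
    λ_8+ρ ↦ (7, 5, 0, 3, 2)
    λ_9+ρ ↦ (4, 5, 5, 1, 1)
    λ_10+ρ ↦ (4, 1, 7, 1, 4)
    λ_11+ρ ↦ (3, 2, 2, 3, 5)
    λ_12+ρ ↦ (7, 5, 0, 3, 2)
    λ_13+ρ ↦ (7, 2, 3, 3, 1)
    λ_14+ρ ↦ (4, 5, 5, 1, 1)
    λ_15+ρ ↦ (7, 2, 3, 3, 1)
    λ_16+ρ ↦ (7, 5, 0, 3, 2)
    λ_17+ρ ↦ (7, 2, 3, 3, 1)
    λ_18+ρ ↦ (3, 2, 2, 3, 5)
    λ_19+ρ ↦ (3, 2, 2, 3, 5)
    λ_20+ρ ↦ (7, 5, 0, 3, 2)
    λ_21+ρ ↦ (7, 5, 0, 3, 2)
    λ_22+ρ ↦ (4, 5, 5, 1, 1)

Grouping the 22 weights by Ā_17-representative: 6 linkage classes.

[[1, 7, 9, 14, 22], [2, 10], [3, 13, 15, 17], [4, 6, 11, 18, 19], [5], [8, 12, 16, 20, 21]]


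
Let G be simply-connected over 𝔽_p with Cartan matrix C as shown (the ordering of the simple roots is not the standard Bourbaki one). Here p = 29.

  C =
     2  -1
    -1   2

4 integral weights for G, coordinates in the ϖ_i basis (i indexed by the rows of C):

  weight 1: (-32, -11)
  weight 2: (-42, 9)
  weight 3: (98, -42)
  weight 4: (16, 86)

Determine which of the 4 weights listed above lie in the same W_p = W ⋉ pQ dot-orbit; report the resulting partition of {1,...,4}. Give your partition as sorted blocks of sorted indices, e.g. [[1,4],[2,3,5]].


Cartan matrix: type A_2 (|W|=6); un-permuting the 2 rows.

Alcove-folded reps (p=29, 4 weights, presented ϖ-order):

  λ_1+ρ ↦ (2, 17) · λ_2+ρ ↦ (2, 17) · λ_3+ρ ↦ (17, 0) · λ_4+ρ ↦ (17, 0)

Partition of {1..4} into 2 W_29-dot-orbits:

[[1, 2], [3, 4]]


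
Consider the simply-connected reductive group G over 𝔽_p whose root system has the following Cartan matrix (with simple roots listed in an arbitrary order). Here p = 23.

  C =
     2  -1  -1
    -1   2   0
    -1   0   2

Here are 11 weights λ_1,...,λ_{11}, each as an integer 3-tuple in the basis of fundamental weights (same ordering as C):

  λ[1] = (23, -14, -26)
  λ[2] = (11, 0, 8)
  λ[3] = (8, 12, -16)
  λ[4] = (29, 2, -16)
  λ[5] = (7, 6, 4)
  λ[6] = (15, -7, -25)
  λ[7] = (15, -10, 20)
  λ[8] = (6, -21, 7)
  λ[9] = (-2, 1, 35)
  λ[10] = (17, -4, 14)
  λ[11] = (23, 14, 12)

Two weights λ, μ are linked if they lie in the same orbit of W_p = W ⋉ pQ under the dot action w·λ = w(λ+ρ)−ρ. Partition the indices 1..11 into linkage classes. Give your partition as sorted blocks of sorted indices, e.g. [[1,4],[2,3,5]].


C ↔ A_3 under row/col permutation; |W(A_3)| = 24.

Folding the 11 weights λ_j+ρ into Ā_23 (reps in the given 3-coord order):

    λ_1 → (12, 1, 9)
    λ_2 → (12, 1, 9)
    λ_3 → (6, 7, 9)
    λ_4 → (8, 7, 5)
    λ_5 → (8, 7, 5)
    λ_6 → (6, 7, 9)
    λ_7 → (2, 5, 7)
    λ_8 → (8, 7, 5)
    λ_9 → (12, 1, 9)
    λ_10 → (8, 7, 5)
    λ_11 → (6, 7, 9)

The 11 indices split into 4 linkage classes (same alcove rep ⇔ same W_23-dot-orbit):

[[1, 2, 9], [3, 6, 11], [4, 5, 8, 10], [7]]


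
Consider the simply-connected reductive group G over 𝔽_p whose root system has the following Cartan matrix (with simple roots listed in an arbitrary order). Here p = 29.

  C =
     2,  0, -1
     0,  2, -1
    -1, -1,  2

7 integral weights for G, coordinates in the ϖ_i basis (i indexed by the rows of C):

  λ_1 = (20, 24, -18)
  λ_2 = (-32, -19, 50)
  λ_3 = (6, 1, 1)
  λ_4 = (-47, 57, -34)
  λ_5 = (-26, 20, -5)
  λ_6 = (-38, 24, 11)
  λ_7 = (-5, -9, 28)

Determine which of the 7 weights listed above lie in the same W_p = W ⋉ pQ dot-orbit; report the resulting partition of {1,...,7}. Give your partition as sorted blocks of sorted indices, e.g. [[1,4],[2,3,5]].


Cartan matrix: type A_3 (|W|=24); un-permuting the 3 rows.

Alcove-folded reps (p=29, 7 weights, presented ϖ-order):

  λ_1+ρ ↦ (4, 8, 17);  λ_2+ρ ↦ (7, 2, 2);  λ_3+ρ ↦ (7, 2, 2);  λ_4+ρ ↦ (4, 8, 17);  λ_5+ρ ↦ (4, 8, 17);  λ_6+ρ ↦ (4, 8, 17);  λ_7+ρ ↦ (4, 8, 17)

2 distinct reps among the 7 weights ⇒ 2 W_29-linkage classes:

[[1, 4, 5, 6, 7], [2, 3]]


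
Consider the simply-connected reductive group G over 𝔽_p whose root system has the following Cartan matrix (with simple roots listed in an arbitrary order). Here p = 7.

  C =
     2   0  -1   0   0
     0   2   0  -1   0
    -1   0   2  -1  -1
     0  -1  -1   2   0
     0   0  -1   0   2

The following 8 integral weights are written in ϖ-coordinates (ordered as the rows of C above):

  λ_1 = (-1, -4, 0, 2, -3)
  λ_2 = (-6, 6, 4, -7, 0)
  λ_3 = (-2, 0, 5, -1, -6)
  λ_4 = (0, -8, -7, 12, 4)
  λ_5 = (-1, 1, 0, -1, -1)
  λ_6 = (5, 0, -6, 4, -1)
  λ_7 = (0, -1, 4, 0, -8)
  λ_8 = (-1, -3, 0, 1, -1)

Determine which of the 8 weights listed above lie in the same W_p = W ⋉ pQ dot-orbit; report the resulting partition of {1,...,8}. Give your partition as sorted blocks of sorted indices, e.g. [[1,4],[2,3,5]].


Type D_5, rank 5, |W|=1920; reorder rows/cols to standard.

W_7-reps of the 8 weights in Ā_7 (same 5-coord order as C):

  [1] (0, 2, 1, 0, 0)
  [2] (1, 1, 0, 0, 5)
  [3] (1, 1, 0, 0, 5)
  [4] (1, 1, 0, 0, 5)
  [5] (0, 2, 1, 0, 0)
  [6] (1, 1, 0, 0, 5)
  [7] (1, 1, 0, 0, 5)
  [8] (0, 2, 1, 0, 0)

2 distinct reps among the 8 weights ⇒ 2 W_7-linkage classes:

[[1, 5, 8], [2, 3, 4, 6, 7]]
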